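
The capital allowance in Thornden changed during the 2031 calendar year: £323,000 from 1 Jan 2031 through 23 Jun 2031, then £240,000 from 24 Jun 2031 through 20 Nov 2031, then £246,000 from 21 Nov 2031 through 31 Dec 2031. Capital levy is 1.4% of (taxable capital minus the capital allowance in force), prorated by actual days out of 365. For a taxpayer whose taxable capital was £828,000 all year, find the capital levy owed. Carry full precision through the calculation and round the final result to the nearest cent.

£7,668.62

1 Jan – 23 Jun 2031: 174 days, exemption £323,000 → (£828,000 − £323,000) × 1.4% × 174/365 = £3,370.3562
24 Jun – 20 Nov 2031: 150 days, exemption £240,000 → (£828,000 − £240,000) × 1.4% × 150/365 = £3,383.0137
21 Nov – 31 Dec 2031: 41 days, exemption £246,000 → (£828,000 − £246,000) × 1.4% × 41/365 = £915.2548
Total = £7,668.6247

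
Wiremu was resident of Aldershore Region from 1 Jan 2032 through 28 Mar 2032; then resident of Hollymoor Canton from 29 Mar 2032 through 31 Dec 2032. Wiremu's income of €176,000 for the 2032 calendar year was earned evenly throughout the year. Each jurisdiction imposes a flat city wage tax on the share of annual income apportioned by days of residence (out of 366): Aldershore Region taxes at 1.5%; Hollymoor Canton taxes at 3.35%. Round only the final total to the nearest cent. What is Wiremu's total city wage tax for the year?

€5,113.14

Aldershore Region, 1 Jan – 28 Mar 2032: 88 days → €176,000 × 1.5% × 88/366 = €634.7541
Hollymoor Canton, 29 Mar – 31 Dec 2032: 278 days → €176,000 × 3.35% × 278/366 = €4,478.3825
Total = €5,113.1366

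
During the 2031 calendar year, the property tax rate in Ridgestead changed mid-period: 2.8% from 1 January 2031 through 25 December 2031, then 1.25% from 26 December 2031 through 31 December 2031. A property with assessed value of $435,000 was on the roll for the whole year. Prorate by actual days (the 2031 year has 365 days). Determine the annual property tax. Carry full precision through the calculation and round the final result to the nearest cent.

1 January – 25 December 2031: 359 days at 2.8% → $435,000 × 2.8% × 359/365 = $11,979.7808
26 December – 31 December 2031: 6 days at 1.25% → $435,000 × 1.25% × 6/365 = $89.3836
Total = $12,069.1644

$12,069.16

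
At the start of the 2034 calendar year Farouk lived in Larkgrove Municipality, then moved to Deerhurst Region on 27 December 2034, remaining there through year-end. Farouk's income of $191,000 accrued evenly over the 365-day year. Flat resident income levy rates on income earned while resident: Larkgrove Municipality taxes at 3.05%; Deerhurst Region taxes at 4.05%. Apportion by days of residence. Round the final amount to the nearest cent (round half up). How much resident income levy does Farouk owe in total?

$5,851.66

Larkgrove Municipality, 1 January – 26 December 2034: 360 days → $191,000 × 3.05% × 360/365 = $5,745.6986
Deerhurst Region, 27 December – 31 December 2034: 5 days → $191,000 × 4.05% × 5/365 = $105.9658
Total = $5,851.6644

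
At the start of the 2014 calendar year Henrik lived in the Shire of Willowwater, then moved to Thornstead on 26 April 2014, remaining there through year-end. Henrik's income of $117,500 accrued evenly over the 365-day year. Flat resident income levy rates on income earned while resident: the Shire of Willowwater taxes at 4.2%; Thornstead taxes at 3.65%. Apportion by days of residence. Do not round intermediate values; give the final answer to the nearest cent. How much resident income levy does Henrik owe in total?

The Shire of Willowwater, 1 January – 25 April 2014: 115 days → $117,500 × 4.2% × 115/365 = $1,554.8630
Thornstead, 26 April – 31 December 2014: 250 days → $117,500 × 3.65% × 250/365 = $2,937.5000
Total = $4,492.3630

$4,492.36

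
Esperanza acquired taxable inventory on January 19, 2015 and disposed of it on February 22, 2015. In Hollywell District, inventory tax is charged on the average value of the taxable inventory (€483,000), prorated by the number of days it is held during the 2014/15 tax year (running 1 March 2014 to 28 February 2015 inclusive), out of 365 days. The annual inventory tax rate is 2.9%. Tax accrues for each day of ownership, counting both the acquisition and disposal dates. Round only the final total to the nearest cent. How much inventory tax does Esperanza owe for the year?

€1,343.14

Days held (January 19 – February 22, 2015): 35 out of 365
Tax = €483,000 × 2.9% × 35/365 = €1,343.1370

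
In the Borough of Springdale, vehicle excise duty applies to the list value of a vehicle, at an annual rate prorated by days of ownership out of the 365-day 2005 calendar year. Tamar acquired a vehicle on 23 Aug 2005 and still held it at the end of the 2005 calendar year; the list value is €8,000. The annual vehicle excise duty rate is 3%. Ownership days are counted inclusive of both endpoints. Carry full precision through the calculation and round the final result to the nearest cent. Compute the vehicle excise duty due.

Days held (23 Aug – 31 Dec 2005): 131 out of 365
Tax = €8,000 × 3% × 131/365 = €86.1370

€86.14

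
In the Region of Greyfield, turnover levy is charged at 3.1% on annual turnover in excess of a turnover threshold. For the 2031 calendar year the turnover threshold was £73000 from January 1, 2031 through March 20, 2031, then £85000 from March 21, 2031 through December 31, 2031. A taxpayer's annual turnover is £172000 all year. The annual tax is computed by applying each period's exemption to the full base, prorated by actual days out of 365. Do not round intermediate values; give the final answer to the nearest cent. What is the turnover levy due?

January 1 – March 20, 2031: 79 days, exemption £73000 → (£172000 − £73000) × 3.1% × 79/365 = £664.2493
March 21 – December 31, 2031: 286 days, exemption £85000 → (£172000 − £85000) × 3.1% × 286/365 = £2113.2658
Total = £2777.5151

£2777.52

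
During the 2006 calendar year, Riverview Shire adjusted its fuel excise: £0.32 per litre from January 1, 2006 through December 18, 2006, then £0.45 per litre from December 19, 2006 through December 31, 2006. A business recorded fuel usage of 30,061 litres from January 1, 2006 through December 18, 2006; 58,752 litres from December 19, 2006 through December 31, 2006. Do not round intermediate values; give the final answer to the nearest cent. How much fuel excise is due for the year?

£36057.92

January 1 – December 18, 2006: 30,061 litres at £0.32/litre → £9619.52
December 19 – December 31, 2006: 58,752 litres at £0.45/litre → £26438.40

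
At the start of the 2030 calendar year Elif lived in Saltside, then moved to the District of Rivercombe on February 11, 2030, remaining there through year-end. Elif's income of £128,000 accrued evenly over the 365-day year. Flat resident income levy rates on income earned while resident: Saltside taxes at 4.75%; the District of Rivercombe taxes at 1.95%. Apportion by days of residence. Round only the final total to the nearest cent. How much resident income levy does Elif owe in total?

Saltside, January 1 – February 10, 2030: 41 days → £128,000 × 4.75% × 41/365 = £682.9589
The District of Rivercombe, February 11 – December 31, 2030: 324 days → £128,000 × 1.95% × 324/365 = £2,215.6274
Total = £2,898.5863

£2,898.59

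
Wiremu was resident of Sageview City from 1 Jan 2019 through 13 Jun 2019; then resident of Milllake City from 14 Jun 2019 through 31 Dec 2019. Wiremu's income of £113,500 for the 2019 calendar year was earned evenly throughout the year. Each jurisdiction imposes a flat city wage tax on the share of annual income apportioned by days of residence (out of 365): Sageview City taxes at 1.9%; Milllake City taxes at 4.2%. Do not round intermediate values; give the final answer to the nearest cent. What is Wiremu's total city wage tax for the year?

£3,594.06

Sageview City, 1 Jan – 13 Jun 2019: 164 days → £113,500 × 1.9% × 164/365 = £968.9479
Milllake City, 14 Jun – 31 Dec 2019: 201 days → £113,500 × 4.2% × 201/365 = £2,625.1151
Total = £3,594.0630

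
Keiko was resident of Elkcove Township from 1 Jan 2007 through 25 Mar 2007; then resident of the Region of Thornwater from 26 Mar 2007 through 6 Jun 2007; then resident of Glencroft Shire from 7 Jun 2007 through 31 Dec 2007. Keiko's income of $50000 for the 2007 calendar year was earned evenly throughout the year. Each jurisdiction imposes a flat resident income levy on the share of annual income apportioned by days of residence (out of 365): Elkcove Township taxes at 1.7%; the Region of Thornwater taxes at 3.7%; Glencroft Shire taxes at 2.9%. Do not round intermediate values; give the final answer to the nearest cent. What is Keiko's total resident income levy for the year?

$1391.92

Elkcove Township, 1 Jan – 25 Mar 2007: 84 days → $50000 × 1.7% × 84/365 = $195.6164
The Region of Thornwater, 26 Mar – 6 Jun 2007: 73 days → $50000 × 3.7% × 73/365 = $370.0000
Glencroft Shire, 7 Jun – 31 Dec 2007: 208 days → $50000 × 2.9% × 208/365 = $826.3014
Total = $1391.9178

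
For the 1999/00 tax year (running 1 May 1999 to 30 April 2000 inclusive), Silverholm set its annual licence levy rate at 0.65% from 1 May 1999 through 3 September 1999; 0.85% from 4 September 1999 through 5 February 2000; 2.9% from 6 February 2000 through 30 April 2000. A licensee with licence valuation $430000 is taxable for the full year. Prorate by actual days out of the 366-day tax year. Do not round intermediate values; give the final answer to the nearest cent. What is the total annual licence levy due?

1 May – 3 September 1999: 126 days at 0.65% → $430000 × 0.65% × 126/366 = $962.2131
4 September 1999 – 5 February 2000: 155 days at 0.85% → $430000 × 0.85% × 155/366 = $1547.8825
6 February – 30 April 2000: 85 days at 2.9% → $430000 × 2.9% × 85/366 = $2896.0383
Total = $5406.1339

$5406.13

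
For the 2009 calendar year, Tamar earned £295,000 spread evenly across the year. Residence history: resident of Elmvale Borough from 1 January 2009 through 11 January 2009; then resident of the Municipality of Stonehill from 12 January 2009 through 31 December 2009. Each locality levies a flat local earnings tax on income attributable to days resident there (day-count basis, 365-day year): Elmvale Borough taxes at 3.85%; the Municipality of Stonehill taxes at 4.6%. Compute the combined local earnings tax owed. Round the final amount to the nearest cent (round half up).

Elmvale Borough, 1 January – 11 January 2009: 11 days → £295,000 × 3.85% × 11/365 = £342.2808
The Municipality of Stonehill, 12 January – 31 December 2009: 354 days → £295,000 × 4.6% × 354/365 = £13,161.0411
Total = £13,503.3219

£13,503.32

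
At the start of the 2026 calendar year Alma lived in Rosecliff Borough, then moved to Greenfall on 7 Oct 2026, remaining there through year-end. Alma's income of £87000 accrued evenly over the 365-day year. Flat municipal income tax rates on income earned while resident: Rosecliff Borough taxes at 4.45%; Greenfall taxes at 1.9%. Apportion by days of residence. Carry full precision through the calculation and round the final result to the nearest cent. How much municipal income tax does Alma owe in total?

Rosecliff Borough, 1 Jan – 6 Oct 2026: 279 days → £87000 × 4.45% × 279/365 = £2959.3110
Greenfall, 7 Oct – 31 Dec 2026: 86 days → £87000 × 1.9% × 86/365 = £389.4740
Total = £3348.7849

£3348.78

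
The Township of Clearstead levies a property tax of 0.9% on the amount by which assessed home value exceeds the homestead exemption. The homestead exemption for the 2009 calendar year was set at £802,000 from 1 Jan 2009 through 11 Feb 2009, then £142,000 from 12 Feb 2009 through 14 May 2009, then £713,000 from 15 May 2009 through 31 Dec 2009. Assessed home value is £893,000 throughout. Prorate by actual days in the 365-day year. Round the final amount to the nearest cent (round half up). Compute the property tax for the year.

1 Jan – 11 Feb 2009: 42 days, exemption £802,000 → (£893,000 − £802,000) × 0.9% × 42/365 = £94.2411
12 Feb – 14 May 2009: 92 days, exemption £142,000 → (£893,000 − £142,000) × 0.9% × 92/365 = £1,703.6384
15 May – 31 Dec 2009: 231 days, exemption £713,000 → (£893,000 − £713,000) × 0.9% × 231/365 = £1,025.2603
Total = £2,823.1397

£2,823.14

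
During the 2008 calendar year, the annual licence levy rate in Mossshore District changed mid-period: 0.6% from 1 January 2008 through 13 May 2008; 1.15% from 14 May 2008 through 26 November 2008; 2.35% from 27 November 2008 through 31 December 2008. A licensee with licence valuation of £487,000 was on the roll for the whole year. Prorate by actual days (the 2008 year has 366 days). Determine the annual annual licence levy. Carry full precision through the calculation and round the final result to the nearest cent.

1 January – 13 May 2008: 134 days at 0.6% → £487,000 × 0.6% × 134/366 = £1,069.8033
14 May – 26 November 2008: 197 days at 1.15% → £487,000 × 1.15% × 197/366 = £3,014.4768
27 November – 31 December 2008: 35 days at 2.35% → £487,000 × 2.35% × 35/366 = £1,094.4194
Total = £5,178.6995

£5,178.70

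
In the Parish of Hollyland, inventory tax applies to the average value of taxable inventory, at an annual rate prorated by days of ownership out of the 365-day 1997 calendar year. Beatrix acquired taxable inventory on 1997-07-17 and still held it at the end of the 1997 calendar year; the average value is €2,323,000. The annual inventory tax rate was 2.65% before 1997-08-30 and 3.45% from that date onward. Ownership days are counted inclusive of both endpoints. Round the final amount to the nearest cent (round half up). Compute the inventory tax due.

€34,647.70

1997-07-17 to 1997-08-29: 44 days at 2.65% → €2,323,000 × 2.65% × 44/365 = €7,420.8712
1997-08-30 to 1997-12-31: 124 days at 3.45% → €2,323,000 × 3.45% × 124/365 = €27,226.8329
Total = €34,647.7041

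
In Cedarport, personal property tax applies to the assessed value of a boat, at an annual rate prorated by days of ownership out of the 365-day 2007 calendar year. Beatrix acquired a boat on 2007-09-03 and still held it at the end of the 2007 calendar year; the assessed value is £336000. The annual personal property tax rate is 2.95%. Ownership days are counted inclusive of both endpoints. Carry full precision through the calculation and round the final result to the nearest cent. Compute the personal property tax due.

Days held (2007-09-03 to 2007-12-31): 120 out of 365
Tax = £336000 × 2.95% × 120/365 = £3258.7397

£3258.74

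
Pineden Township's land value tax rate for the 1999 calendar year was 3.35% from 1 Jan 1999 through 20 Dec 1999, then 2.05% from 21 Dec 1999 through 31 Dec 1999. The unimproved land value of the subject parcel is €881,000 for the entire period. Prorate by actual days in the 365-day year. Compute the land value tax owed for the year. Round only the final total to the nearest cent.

1 Jan – 20 Dec 1999: 354 days at 3.35% → €881,000 × 3.35% × 354/365 = €28,624.0521
21 Dec – 31 Dec 1999: 11 days at 2.05% → €881,000 × 2.05% × 11/365 = €544.2890
Total = €29,168.3411

€29,168.34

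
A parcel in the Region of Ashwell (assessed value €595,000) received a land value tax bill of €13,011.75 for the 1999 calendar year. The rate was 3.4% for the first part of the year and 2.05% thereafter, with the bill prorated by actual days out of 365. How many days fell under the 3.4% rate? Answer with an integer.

Let d = days at the first rate; then 365 − d days at the second rate.
€595,000 × [3.4%·d + 2.05%·(365−d)] / 365 = €13,011.75
Solving gives d = 37, so the new rate took effect on 7 Feb 1999.

37 days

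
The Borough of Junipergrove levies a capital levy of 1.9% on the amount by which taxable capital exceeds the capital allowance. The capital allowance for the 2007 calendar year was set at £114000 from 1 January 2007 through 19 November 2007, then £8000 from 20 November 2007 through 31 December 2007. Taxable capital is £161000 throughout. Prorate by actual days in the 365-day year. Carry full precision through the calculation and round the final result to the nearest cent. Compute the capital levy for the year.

1 January – 19 November 2007: 323 days, exemption £114000 → (£161000 − £114000) × 1.9% × 323/365 = £790.2438
20 November – 31 December 2007: 42 days, exemption £8000 → (£161000 − £8000) × 1.9% × 42/365 = £334.5041
Total = £1124.7479

£1124.75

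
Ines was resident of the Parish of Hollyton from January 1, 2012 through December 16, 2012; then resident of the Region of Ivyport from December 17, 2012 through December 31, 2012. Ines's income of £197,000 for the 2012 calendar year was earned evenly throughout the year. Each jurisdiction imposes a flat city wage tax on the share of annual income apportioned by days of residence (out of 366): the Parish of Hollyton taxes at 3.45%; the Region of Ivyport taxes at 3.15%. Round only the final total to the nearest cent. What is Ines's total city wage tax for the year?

£6,772.28

The Parish of Hollyton, January 1 – December 16, 2012: 351 days → £197,000 × 3.45% × 351/366 = £6,517.9549
The Region of Ivyport, December 17 – December 31, 2012: 15 days → £197,000 × 3.15% × 15/366 = £254.3238
Total = £6,772.2787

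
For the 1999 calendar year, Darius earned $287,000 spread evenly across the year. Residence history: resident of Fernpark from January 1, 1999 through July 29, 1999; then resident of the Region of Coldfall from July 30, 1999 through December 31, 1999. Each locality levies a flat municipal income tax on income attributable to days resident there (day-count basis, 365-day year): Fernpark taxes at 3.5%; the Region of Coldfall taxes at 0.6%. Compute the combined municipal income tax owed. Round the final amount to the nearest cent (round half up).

Fernpark, January 1 – July 29, 1999: 210 days → $287,000 × 3.5% × 210/365 = $5,779.3151
The Region of Coldfall, July 30 – December 31, 1999: 155 days → $287,000 × 0.6% × 155/365 = $731.2603
Total = $6,510.5753

$6,510.58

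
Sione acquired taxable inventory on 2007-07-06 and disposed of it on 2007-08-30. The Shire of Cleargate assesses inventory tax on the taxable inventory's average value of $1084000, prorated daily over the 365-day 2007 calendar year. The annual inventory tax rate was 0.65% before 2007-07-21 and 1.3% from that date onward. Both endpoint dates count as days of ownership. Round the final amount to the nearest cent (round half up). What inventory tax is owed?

2007-07-06 to 2007-07-20: 15 days at 0.65% → $1084000 × 0.65% × 15/365 = $289.5616
2007-07-21 to 2007-08-30: 41 days at 1.3% → $1084000 × 1.3% × 41/365 = $1582.9370
Total = $1872.4986

$1872.50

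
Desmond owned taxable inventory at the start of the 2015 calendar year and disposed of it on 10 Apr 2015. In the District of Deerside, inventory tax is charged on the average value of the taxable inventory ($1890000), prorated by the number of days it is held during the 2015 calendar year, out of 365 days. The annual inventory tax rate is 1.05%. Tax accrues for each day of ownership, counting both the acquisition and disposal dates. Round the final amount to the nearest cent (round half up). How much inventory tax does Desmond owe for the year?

Days held (1 Jan – 10 Apr 2015): 100 out of 365
Tax = $1890000 × 1.05% × 100/365 = $5436.9863

$5436.99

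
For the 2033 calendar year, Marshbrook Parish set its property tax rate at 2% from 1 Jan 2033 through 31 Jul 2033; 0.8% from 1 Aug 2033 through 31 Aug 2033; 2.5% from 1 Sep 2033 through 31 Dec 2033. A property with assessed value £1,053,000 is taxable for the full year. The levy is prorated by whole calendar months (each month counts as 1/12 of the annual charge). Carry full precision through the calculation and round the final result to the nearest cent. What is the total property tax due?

1 Jan – 31 Jul 2033: 7 months at 2% → £1,053,000 × 2% × 7/12 = £12,285.0000
1 Aug – 31 Aug 2033: 1 month at 0.8% → £1,053,000 × 0.8% × 1/12 = £702.0000
1 Sep – 31 Dec 2033: 4 months at 2.5% → £1,053,000 × 2.5% × 4/12 = £8,775.0000
Total = £21,762.0000

£21,762.00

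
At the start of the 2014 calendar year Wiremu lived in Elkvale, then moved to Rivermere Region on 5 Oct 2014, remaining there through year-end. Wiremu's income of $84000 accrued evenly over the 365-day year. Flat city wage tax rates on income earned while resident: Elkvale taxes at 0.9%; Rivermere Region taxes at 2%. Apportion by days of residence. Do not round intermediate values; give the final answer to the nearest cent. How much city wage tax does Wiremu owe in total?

Elkvale, 1 Jan – 4 Oct 2014: 277 days → $84000 × 0.9% × 277/365 = $573.7315
Rivermere Region, 5 Oct – 31 Dec 2014: 88 days → $84000 × 2% × 88/365 = $405.0411
Total = $978.7726

$978.77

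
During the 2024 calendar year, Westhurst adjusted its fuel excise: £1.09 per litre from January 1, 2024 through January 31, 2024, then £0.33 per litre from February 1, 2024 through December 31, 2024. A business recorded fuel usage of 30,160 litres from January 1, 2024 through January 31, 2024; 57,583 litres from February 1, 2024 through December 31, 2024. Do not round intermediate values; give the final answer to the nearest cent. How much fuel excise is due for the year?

£51876.79

January 1 – January 31, 2024: 30,160 litres at £1.09/litre → £32874.40
February 1 – December 31, 2024: 57,583 litres at £0.33/litre → £19002.39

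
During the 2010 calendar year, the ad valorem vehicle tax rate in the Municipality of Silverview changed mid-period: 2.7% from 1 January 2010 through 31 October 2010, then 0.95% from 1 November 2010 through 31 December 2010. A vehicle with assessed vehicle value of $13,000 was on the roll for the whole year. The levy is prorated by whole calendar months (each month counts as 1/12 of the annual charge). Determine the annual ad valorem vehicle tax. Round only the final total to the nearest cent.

$313.08

1 January – 31 October 2010: 10 months at 2.7% → $13,000 × 2.7% × 10/12 = $292.5000
1 November – 31 December 2010: 2 months at 0.95% → $13,000 × 0.95% × 2/12 = $20.5833
Total = $313.0833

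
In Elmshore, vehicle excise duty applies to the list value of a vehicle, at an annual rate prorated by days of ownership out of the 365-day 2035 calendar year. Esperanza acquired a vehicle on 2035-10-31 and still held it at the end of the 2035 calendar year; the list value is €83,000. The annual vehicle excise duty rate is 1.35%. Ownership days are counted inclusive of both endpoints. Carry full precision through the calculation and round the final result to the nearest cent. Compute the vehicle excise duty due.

Days held (2035-10-31 to 2035-12-31): 62 out of 365
Tax = €83,000 × 1.35% × 62/365 = €190.3315

€190.33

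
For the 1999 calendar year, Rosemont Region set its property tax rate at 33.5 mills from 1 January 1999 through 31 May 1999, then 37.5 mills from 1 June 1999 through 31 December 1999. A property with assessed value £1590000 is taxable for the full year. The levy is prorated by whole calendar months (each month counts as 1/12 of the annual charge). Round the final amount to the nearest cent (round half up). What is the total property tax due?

£56975.00

1 January – 31 May 1999: 5 months at 33.5 mills → £1590000 × 3.35% × 5/12 = £22193.7500
1 June – 31 December 1999: 7 months at 37.5 mills → £1590000 × 3.75% × 7/12 = £34781.2500
Total = £56975.0000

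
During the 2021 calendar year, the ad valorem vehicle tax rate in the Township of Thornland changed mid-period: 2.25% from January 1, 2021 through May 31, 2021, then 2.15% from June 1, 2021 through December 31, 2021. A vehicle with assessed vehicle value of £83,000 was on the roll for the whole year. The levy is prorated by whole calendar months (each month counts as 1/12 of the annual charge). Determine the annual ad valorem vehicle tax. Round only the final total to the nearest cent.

January 1 – May 31, 2021: 5 months at 2.25% → £83,000 × 2.25% × 5/12 = £778.1250
June 1 – December 31, 2021: 7 months at 2.15% → £83,000 × 2.15% × 7/12 = £1,040.9583
Total = £1,819.0833

£1,819.08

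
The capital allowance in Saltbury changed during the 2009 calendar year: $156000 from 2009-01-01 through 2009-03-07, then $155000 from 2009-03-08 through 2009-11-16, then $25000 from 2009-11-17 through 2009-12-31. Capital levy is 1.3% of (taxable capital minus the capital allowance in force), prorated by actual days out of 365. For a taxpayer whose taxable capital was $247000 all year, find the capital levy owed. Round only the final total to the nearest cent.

$1402.01

2009-01-01 to 2009-03-07: 66 days, exemption $156000 → ($247000 − $156000) × 1.3% × 66/365 = $213.9123
2009-03-08 to 2009-11-16: 254 days, exemption $155000 → ($247000 − $155000) × 1.3% × 254/365 = $832.2849
2009-11-17 to 2009-12-31: 45 days, exemption $25000 → ($247000 − $25000) × 1.3% × 45/365 = $355.8082
Total = $1402.0055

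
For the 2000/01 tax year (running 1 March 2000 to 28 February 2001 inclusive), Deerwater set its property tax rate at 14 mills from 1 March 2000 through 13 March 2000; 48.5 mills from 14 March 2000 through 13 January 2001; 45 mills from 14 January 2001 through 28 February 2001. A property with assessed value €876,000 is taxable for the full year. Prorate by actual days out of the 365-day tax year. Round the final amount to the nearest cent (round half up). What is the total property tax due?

€41,023.20

1 March – 13 March 2000: 13 days at 14 mills → €876,000 × 1.4% × 13/365 = €436.8000
14 March 2000 – 13 January 2001: 306 days at 48.5 mills → €876,000 × 4.85% × 306/365 = €35,618.4000
14 January – 28 February 2001: 46 days at 45 mills → €876,000 × 4.5% × 46/365 = €4,968.0000
Total = €41,023.2000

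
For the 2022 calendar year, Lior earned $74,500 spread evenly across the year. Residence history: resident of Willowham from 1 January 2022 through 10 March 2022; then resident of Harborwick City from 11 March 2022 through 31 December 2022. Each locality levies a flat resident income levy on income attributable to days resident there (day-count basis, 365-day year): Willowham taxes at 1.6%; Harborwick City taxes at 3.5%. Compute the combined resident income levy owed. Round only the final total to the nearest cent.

$2,339.91

Willowham, 1 January – 10 March 2022: 69 days → $74,500 × 1.6% × 69/365 = $225.3370
Harborwick City, 11 March – 31 December 2022: 296 days → $74,500 × 3.5% × 296/365 = $2,114.5753
Total = $2,339.9123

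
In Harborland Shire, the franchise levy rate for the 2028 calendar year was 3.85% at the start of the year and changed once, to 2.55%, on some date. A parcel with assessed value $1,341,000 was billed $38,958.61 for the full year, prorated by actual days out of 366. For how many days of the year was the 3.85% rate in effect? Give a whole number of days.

100 days

Let d = days at the first rate; then 366 − d days at the second rate.
$1,341,000 × [3.85%·d + 2.55%·(366−d)] / 366 = $38,958.61
Solving gives d = 100, so the new rate took effect on 10 April 2028.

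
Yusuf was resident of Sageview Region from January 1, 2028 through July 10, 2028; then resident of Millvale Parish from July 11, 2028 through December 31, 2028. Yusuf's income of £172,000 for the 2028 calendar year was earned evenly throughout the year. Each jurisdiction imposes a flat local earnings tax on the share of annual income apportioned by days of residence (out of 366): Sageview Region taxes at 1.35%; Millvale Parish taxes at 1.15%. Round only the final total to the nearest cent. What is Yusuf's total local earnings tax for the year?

£2,158.46

Sageview Region, January 1 – July 10, 2028: 192 days → £172,000 × 1.35% × 192/366 = £1,218.0984
Millvale Parish, July 11 – December 31, 2028: 174 days → £172,000 × 1.15% × 174/366 = £940.3607
Total = £2,158.4590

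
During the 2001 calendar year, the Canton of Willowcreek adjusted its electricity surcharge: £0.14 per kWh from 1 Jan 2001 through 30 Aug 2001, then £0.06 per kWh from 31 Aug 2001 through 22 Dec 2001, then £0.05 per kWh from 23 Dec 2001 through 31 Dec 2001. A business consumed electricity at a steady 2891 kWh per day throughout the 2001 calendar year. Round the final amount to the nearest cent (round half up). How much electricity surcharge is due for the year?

1 Jan – 30 Aug 2001: 242 days × 2891 kWh/day = 699,622 kWh at £0.14/kWh → £97,947.08
31 Aug – 22 Dec 2001: 114 days × 2891 kWh/day = 329,574 kWh at £0.06/kWh → £19,774.44
23 Dec – 31 Dec 2001: 9 days × 2891 kWh/day = 26,019 kWh at £0.05/kWh → £1,300.95

£119,022.47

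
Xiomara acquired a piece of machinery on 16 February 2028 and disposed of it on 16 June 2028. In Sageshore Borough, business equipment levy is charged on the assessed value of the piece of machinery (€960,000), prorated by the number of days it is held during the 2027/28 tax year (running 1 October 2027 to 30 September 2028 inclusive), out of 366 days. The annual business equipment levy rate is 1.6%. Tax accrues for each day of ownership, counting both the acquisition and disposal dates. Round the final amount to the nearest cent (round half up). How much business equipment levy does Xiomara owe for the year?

Days held (16 February – 16 June 2028): 122 out of 366
Tax = €960,000 × 1.6% × 122/366 = €5,120.0000

€5,120.00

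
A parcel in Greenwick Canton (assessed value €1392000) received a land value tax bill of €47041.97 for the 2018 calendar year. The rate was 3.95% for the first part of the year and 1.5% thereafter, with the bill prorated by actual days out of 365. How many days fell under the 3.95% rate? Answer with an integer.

280 days

Let d = days at the first rate; then 365 − d days at the second rate.
€1392000 × [3.95%·d + 1.5%·(365−d)] / 365 = €47041.97
Solving gives d = 280, so the new rate took effect on 8 Oct 2018.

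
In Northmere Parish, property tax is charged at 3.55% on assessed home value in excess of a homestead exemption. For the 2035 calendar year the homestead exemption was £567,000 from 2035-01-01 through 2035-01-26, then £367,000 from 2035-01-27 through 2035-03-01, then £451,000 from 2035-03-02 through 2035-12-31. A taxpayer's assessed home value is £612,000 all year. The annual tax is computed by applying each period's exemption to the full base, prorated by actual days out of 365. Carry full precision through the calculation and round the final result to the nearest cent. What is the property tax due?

2035-01-01 to 2035-01-26: 26 days, exemption £567,000 → (£612,000 − £567,000) × 3.55% × 26/365 = £113.7945
2035-01-27 to 2035-03-01: 34 days, exemption £367,000 → (£612,000 − £367,000) × 3.55% × 34/365 = £810.1781
2035-03-02 to 2035-12-31: 305 days, exemption £451,000 → (£612,000 − £451,000) × 3.55% × 305/365 = £4,775.9658
Total = £5,699.9384

£5,699.94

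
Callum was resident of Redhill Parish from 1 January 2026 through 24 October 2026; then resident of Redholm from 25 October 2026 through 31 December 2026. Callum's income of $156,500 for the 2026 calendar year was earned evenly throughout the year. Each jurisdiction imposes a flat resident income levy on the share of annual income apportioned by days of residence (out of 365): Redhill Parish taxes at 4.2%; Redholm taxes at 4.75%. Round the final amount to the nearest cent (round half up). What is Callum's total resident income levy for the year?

$6,733.36

Redhill Parish, 1 January – 24 October 2026: 297 days → $156,500 × 4.2% × 297/365 = $5,348.4411
Redholm, 25 October – 31 December 2026: 68 days → $156,500 × 4.75% × 68/365 = $1,384.9178
Total = $6,733.3589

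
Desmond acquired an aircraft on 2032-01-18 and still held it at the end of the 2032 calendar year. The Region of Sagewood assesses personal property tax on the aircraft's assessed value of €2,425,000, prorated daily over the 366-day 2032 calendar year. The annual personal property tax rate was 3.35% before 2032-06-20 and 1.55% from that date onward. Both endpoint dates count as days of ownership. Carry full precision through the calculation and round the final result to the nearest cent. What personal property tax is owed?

2032-01-18 to 2032-06-19: 154 days at 3.35% → €2,425,000 × 3.35% × 154/366 = €34,181.8989
2032-06-20 to 2032-12-31: 195 days at 1.55% → €2,425,000 × 1.55% × 195/366 = €20,026.1270
Total = €54,208.0260

€54,208.03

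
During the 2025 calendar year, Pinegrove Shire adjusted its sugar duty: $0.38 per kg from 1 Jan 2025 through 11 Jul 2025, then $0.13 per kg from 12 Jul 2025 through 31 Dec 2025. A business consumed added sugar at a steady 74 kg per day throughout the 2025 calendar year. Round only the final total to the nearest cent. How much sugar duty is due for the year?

1 Jan – 11 Jul 2025: 192 days × 74 kg/day = 14,208 kg at $0.38/kg → $5,399.04
12 Jul – 31 Dec 2025: 173 days × 74 kg/day = 12,802 kg at $0.13/kg → $1,664.26

$7,063.30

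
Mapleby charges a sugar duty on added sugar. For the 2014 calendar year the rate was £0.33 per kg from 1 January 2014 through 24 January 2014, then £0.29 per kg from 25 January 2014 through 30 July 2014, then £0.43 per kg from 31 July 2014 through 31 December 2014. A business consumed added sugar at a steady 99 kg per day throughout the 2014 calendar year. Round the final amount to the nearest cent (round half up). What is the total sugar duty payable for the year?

1 January – 24 January 2014: 24 days × 99 kg/day = 2,376 kg at £0.33/kg → £784.08
25 January – 30 July 2014: 187 days × 99 kg/day = 18,513 kg at £0.29/kg → £5,368.77
31 July – 31 December 2014: 154 days × 99 kg/day = 15,246 kg at £0.43/kg → £6,555.78

£12,708.63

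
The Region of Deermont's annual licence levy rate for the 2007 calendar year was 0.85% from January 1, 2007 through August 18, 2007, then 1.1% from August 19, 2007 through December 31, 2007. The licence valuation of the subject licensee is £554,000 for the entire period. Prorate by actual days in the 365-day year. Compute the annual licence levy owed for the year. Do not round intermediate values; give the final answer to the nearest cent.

January 1 – August 18, 2007: 230 days at 0.85% → £554,000 × 0.85% × 230/365 = £2,967.3151
August 19 – December 31, 2007: 135 days at 1.1% → £554,000 × 1.1% × 135/365 = £2,253.9452
Total = £5,221.2603

£5,221.26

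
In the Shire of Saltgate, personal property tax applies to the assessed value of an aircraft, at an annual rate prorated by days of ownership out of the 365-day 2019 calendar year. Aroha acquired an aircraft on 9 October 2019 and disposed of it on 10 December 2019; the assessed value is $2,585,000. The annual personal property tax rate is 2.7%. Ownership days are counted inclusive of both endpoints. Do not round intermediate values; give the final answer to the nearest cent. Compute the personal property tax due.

Days held (9 October – 10 December 2019): 63 out of 365
Tax = $2,585,000 × 2.7% × 63/365 = $12,046.8082

$12,046.81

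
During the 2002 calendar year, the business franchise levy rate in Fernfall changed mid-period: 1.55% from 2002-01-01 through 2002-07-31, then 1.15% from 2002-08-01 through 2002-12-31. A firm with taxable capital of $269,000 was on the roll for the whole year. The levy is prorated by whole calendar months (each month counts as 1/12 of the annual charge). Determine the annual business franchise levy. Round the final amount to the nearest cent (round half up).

2002-01-01 to 2002-07-31: 7 months at 1.55% → $269,000 × 1.55% × 7/12 = $2,432.2083
2002-08-01 to 2002-12-31: 5 months at 1.15% → $269,000 × 1.15% × 5/12 = $1,288.9583
Total = $3,721.1667

$3,721.17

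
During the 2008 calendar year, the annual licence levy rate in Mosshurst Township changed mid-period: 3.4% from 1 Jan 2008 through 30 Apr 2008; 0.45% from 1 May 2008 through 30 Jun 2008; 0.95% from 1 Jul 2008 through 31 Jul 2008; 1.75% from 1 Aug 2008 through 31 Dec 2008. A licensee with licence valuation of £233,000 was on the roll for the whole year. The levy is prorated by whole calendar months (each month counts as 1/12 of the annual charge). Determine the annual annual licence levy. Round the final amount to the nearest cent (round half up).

£4,698.83

1 Jan – 30 Apr 2008: 4 months at 3.4% → £233,000 × 3.4% × 4/12 = £2,640.6667
1 May – 30 Jun 2008: 2 months at 0.45% → £233,000 × 0.45% × 2/12 = £174.7500
1 Jul – 31 Jul 2008: 1 month at 0.95% → £233,000 × 0.95% × 1/12 = £184.4583
1 Aug – 31 Dec 2008: 5 months at 1.75% → £233,000 × 1.75% × 5/12 = £1,698.9583
Total = £4,698.8333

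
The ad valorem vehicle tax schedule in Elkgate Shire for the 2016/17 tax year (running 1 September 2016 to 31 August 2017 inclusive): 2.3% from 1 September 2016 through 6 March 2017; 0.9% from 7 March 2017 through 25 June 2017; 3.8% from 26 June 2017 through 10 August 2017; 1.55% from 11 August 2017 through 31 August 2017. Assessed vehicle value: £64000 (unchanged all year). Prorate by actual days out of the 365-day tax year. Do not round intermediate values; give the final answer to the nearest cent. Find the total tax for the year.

1 September 2016 – 6 March 2017: 187 days at 2.3% → £64000 × 2.3% × 187/365 = £754.1479
7 March – 25 June 2017: 111 days at 0.9% → £64000 × 0.9% × 111/365 = £175.1671
26 June – 10 August 2017: 46 days at 3.8% → £64000 × 3.8% × 46/365 = £306.4986
11 August – 31 August 2017: 21 days at 1.55% → £64000 × 1.55% × 21/365 = £57.0740
Total = £1292.8877

£1292.89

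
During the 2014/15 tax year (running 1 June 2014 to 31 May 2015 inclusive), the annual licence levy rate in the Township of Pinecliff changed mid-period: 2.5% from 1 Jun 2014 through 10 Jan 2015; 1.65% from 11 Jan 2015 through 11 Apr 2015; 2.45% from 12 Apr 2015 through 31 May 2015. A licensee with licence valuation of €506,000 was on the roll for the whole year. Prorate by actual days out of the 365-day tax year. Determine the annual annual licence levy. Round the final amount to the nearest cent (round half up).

€11,543.04

1 Jun 2014 – 10 Jan 2015: 224 days at 2.5% → €506,000 × 2.5% × 224/365 = €7,763.2877
11 Jan – 11 Apr 2015: 91 days at 1.65% → €506,000 × 1.65% × 91/365 = €2,081.5315
12 Apr – 31 May 2015: 50 days at 2.45% → €506,000 × 2.45% × 50/365 = €1,698.2192
Total = €11,543.0384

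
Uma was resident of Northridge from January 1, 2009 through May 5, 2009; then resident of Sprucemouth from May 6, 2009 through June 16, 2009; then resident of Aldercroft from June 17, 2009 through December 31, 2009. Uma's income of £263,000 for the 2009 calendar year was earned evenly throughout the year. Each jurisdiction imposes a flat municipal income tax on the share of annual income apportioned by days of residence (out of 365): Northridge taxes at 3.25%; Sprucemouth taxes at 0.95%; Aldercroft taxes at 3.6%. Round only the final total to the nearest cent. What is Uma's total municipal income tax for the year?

Northridge, January 1 – May 5, 2009: 125 days → £263,000 × 3.25% × 125/365 = £2,927.2260
Sprucemouth, May 6 – June 16, 2009: 42 days → £263,000 × 0.95% × 42/365 = £287.4986
Aldercroft, June 17 – December 31, 2009: 198 days → £263,000 × 3.6% × 198/365 = £5,136.0658
Total = £8,350.7904

£8,350.79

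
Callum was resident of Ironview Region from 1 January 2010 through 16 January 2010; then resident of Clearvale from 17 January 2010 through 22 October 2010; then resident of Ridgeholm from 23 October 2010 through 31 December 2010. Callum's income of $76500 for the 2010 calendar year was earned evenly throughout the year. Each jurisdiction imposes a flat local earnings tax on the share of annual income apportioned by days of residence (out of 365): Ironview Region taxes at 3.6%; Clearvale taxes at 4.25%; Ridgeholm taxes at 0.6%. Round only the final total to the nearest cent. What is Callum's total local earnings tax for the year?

Ironview Region, 1 January – 16 January 2010: 16 days → $76500 × 3.6% × 16/365 = $120.7233
Clearvale, 17 January – 22 October 2010: 279 days → $76500 × 4.25% × 279/365 = $2485.2021
Ridgeholm, 23 October – 31 December 2010: 70 days → $76500 × 0.6% × 70/365 = $88.0274
Total = $2693.9527

$2693.95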